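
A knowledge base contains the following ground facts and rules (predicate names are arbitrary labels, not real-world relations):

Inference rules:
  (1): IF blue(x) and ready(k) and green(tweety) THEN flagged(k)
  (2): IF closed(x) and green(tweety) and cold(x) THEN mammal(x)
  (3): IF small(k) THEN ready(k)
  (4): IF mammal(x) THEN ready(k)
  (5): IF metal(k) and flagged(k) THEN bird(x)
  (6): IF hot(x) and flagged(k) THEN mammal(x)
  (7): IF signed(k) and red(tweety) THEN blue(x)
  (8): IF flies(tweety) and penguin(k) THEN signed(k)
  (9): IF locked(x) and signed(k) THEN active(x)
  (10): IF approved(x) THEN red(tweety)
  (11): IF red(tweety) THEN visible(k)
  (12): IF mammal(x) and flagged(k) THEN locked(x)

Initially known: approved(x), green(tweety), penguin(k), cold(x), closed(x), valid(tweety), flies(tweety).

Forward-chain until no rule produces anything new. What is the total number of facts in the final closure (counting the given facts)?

Round 1 — (2), (8), (10), derive mammal(x), signed(k), red(tweety).
Round 2 — (4), (7), (11), derive ready(k), blue(x), visible(k).
Round 3 — (1), derive flagged(k).
Round 4 — (12), derive locked(x).
Round 5 — (9), derive active(x).
Closure: {active(x), approved(x), blue(x), closed(x), cold(x), flagged(k), flies(tweety), green(tweety), locked(x), mammal(x), penguin(k), ready(k), red(tweety), signed(k), valid(tweety), visible(k)} — 16 facts.

16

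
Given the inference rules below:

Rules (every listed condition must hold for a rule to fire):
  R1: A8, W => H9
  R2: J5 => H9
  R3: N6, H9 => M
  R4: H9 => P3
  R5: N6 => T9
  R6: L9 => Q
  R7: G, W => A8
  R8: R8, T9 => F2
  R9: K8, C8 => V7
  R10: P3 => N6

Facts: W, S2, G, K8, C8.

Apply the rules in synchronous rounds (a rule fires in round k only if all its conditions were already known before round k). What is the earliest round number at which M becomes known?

5

Round 1 — R7, R9, derive A8, V7.
Round 2 — R1, derive H9.
Round 3 — R4, derive P3.
Round 4 — R10, derive N6.
Round 5 — R3, R5, derive M, T9.
M first appears in round 5.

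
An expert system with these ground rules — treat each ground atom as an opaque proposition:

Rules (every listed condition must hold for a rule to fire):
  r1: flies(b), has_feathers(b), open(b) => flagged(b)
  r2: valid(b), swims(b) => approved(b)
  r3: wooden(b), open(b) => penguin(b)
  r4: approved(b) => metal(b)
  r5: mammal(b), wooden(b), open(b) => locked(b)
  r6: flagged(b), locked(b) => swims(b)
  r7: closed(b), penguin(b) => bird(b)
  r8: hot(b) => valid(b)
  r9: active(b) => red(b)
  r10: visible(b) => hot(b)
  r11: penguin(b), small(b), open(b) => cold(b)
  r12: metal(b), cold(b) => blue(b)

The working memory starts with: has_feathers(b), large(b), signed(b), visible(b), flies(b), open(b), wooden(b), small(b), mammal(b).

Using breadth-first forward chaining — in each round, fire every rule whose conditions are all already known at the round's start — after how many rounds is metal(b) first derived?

4

Round 1 — r1, r3, r5, r10, derive flagged(b), penguin(b), locked(b), hot(b).
Round 2 — r6, r8, r11, derive swims(b), valid(b), cold(b).
Round 3 — r2, derive approved(b).
Round 4 — r4, derive metal(b).
metal(b) first appears in round 4.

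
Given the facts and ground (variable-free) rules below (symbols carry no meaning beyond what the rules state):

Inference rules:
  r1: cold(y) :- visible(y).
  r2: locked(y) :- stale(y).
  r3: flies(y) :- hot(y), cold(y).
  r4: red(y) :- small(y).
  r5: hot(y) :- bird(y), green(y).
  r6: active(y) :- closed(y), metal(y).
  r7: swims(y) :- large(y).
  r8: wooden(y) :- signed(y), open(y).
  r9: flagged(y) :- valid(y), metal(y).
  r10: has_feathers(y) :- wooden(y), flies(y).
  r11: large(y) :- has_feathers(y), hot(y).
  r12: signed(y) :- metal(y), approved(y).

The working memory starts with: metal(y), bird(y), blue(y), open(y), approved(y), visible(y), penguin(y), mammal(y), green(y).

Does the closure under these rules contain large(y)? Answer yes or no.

Round 1 — r1, r5, r12, derive cold(y), hot(y), signed(y).
Round 2 — r3, r8, derive flies(y), wooden(y).
Round 3 — r10, derive has_feathers(y).
Round 4 — r11, derive large(y).
Round 5 — r7, derive swims(y).
large(y) appears in round 4, so it is derivable.

yes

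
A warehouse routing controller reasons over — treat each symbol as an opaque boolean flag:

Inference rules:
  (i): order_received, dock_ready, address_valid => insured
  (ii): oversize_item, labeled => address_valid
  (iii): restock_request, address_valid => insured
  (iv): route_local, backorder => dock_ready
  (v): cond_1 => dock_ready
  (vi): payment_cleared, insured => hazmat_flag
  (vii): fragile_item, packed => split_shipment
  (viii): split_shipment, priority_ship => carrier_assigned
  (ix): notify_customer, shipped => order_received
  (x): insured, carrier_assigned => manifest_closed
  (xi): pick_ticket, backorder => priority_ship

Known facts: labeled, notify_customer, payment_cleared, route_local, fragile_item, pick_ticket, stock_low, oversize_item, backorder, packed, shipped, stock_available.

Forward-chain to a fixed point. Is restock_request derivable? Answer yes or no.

Round 1: (ii) [oversize_item, labeled => address_valid]; (iv) [route_local, backorder => dock_ready]; (vii) [fragile_item, packed => split_shipment]; (ix) [notify_customer, shipped => order_received]; (xi) [pick_ticket, backorder => priority_ship]. Adds address_valid, dock_ready, split_shipment, order_received, priority_ship.
Round 2: (i) [order_received, dock_ready, address_valid => insured]; (viii) [split_shipment, priority_ship => carrier_assigned]. Adds insured, carrier_assigned.
Round 3: (vi) [payment_cleared, insured => hazmat_flag]; (x) [insured, carrier_assigned => manifest_closed]. Adds hazmat_flag, manifest_closed.
Fixed point reached. No rule has restock_request as a consequent, and it is not given.

no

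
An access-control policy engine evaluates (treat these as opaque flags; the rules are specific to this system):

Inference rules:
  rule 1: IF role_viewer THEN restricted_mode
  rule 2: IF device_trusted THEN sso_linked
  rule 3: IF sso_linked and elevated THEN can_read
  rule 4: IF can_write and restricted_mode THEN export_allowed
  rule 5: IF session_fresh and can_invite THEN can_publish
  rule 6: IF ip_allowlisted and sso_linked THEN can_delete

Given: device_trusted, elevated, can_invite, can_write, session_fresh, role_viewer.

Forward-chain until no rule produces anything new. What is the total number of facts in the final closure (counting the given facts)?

Round 1: rule 1 [IF role_viewer THEN restricted_mode]; rule 2 [IF device_trusted THEN sso_linked]; rule 5 [IF session_fresh and can_invite THEN can_publish]. New: restricted_mode, sso_linked, can_publish.
Round 2: rule 3 [IF sso_linked and elevated THEN can_read]; rule 4 [IF can_write and restricted_mode THEN export_allowed]. New: can_read, export_allowed.
Closure: {can_invite, can_publish, can_read, can_write, device_trusted, elevated, export_allowed, restricted_mode, role_viewer, session_fresh, sso_linked} — 11 facts.

11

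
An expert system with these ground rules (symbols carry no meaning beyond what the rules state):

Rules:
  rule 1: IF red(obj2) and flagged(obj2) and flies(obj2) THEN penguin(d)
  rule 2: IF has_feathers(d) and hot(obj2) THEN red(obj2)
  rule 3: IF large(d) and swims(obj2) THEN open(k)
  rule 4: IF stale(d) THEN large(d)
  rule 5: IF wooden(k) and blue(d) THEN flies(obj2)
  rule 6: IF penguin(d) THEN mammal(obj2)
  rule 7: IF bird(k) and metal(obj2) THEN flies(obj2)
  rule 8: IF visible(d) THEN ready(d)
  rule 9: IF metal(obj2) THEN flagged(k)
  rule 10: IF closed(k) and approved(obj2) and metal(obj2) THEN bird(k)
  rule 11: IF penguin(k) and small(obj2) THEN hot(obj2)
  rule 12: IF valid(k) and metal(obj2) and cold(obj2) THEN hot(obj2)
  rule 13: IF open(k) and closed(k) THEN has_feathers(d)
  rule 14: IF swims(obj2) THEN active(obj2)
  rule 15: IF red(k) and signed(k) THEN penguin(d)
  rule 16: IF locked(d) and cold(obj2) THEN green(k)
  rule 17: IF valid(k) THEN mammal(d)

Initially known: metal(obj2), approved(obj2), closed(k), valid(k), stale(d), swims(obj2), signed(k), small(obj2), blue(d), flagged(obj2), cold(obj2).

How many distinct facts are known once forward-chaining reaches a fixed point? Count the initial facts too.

23

[1] rule 4 [IF stale(d) THEN large(d)]; rule 9 [IF metal(obj2) THEN flagged(k)]; rule 10 [IF closed(k) and approved(obj2) and metal(obj2) THEN bird(k)]; rule 12 [IF valid(k) and metal(obj2) and cold(obj2) THEN hot(obj2)]; rule 14 [IF swims(obj2) THEN active(obj2)]; rule 17 [IF valid(k) THEN mammal(d)]. ⇒ new: large(d), flagged(k), bird(k), hot(obj2), active(obj2), mammal(d).
[2] rule 3 [IF large(d) and swims(obj2) THEN open(k)]; rule 7 [IF bird(k) and metal(obj2) THEN flies(obj2)]. ⇒ new: open(k), flies(obj2).
[3] rule 13 [IF open(k) and closed(k) THEN has_feathers(d)]. ⇒ new: has_feathers(d).
[4] rule 2 [IF has_feathers(d) and hot(obj2) THEN red(obj2)]. ⇒ new: red(obj2).
[5] rule 1 [IF red(obj2) and flagged(obj2) and flies(obj2) THEN penguin(d)]. ⇒ new: penguin(d).
[6] rule 6 [IF penguin(d) THEN mammal(obj2)]. ⇒ new: mammal(obj2).
Closure: {active(obj2), approved(obj2), bird(k), blue(d), closed(k), cold(obj2), flagged(k), flagged(obj2), flies(obj2), has_feathers(d), hot(obj2), large(d), mammal(d), mammal(obj2), metal(obj2), open(k), penguin(d), red(obj2), signed(k), small(obj2), stale(d), swims(obj2), valid(k)} — 23 facts.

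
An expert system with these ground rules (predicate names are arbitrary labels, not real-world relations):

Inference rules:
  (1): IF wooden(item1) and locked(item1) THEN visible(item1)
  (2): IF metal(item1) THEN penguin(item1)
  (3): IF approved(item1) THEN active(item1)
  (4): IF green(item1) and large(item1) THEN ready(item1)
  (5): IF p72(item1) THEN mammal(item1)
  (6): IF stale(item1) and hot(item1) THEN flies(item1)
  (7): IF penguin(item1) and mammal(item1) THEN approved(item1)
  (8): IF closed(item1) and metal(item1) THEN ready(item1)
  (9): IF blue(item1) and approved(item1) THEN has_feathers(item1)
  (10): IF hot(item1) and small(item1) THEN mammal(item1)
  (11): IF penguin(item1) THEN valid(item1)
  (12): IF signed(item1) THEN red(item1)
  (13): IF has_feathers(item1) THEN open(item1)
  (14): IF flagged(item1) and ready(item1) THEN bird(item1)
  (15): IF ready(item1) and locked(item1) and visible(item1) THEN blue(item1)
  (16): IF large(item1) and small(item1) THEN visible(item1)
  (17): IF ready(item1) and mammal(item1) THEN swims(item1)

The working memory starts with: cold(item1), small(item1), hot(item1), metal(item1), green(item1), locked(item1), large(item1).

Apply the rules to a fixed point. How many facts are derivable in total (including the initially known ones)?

Round 1 fires (2), (4), (10), (16), giving penguin(item1), ready(item1), mammal(item1), visible(item1).
Round 2 fires (7), (11), (15), (17), giving approved(item1), valid(item1), blue(item1), swims(item1).
Round 3 fires (3), (9), giving active(item1), has_feathers(item1).
Round 4 fires (13), giving open(item1).
Closure: {active(item1), approved(item1), blue(item1), cold(item1), green(item1), has_feathers(item1), hot(item1), large(item1), locked(item1), mammal(item1), metal(item1), open(item1), penguin(item1), ready(item1), small(item1), swims(item1), valid(item1), visible(item1)} — 18 facts.

18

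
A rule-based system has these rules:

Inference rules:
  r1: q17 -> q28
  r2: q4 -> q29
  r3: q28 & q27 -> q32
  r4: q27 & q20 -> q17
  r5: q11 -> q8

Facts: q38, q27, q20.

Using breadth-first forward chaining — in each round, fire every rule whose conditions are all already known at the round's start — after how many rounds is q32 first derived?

Round 1: r4 [q27 & q20 -> q17]. Adds q17.
Round 2: r1 [q17 -> q28]. Adds q28.
Round 3: r3 [q28 & q27 -> q32]. Adds q32.
q32 first appears in round 3.

3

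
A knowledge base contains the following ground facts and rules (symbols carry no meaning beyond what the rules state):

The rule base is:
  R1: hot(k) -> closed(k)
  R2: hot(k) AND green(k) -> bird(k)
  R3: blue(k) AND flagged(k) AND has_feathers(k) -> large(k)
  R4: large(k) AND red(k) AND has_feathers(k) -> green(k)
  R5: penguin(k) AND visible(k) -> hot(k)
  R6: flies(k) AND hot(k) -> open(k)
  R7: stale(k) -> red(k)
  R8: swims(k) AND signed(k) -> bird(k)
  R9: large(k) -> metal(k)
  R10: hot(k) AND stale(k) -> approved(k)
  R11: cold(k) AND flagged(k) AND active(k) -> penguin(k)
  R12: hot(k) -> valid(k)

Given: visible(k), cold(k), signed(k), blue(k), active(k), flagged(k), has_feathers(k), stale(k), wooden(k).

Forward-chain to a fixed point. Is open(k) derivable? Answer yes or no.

[1] R3 [blue(k) AND flagged(k) AND has_feathers(k) -> large(k)]; R7 [stale(k) -> red(k)]; R11 [cold(k) AND flagged(k) AND active(k) -> penguin(k)]. ⇒ new: large(k), red(k), penguin(k).
[2] R4 [large(k) AND red(k) AND has_feathers(k) -> green(k)]; R5 [penguin(k) AND visible(k) -> hot(k)]; R9 [large(k) -> metal(k)]. ⇒ new: green(k), hot(k), metal(k).
[3] R1 [hot(k) -> closed(k)]; R2 [hot(k) AND green(k) -> bird(k)]; R10 [hot(k) AND stale(k) -> approved(k)]; R12 [hot(k) -> valid(k)]. ⇒ new: closed(k), bird(k), approved(k), valid(k).
Fixed point reached. open(k) is concluded only by R6; R6 needs flies(k) (never derived).

no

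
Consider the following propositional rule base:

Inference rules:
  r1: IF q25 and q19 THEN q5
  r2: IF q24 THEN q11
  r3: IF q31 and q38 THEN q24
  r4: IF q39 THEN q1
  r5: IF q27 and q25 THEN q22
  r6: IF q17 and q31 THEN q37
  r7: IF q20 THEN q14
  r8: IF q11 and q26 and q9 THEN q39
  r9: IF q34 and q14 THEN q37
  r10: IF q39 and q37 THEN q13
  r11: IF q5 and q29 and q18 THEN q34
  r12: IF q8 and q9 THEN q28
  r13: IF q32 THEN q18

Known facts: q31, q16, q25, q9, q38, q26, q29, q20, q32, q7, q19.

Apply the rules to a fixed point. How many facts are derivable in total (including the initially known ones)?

21

Round 1 — r1, r3, r7, r13, derive q5, q24, q14, q18.
Round 2 — r2, r11, derive q11, q34.
Round 3 — r8, r9, derive q39, q37.
Round 4 — r4, r10, derive q1, q13.
Closure: {q1, q11, q13, q14, q16, q18, q19, q20, q24, q25, q26, q29, q31, q32, q34, q37, q38, q39, q5, q7, q9} — 21 facts.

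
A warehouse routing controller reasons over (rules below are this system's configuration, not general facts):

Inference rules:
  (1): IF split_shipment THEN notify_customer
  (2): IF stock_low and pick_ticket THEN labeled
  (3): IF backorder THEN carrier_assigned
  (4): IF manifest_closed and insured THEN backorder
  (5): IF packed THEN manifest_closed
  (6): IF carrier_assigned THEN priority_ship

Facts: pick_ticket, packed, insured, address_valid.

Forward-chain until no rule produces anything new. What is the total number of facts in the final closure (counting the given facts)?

Round 1: (5) [IF packed THEN manifest_closed]. New: manifest_closed.
Round 2: (4) [IF manifest_closed and insured THEN backorder]. New: backorder.
Round 3: (3) [IF backorder THEN carrier_assigned]. New: carrier_assigned.
Round 4: (6) [IF carrier_assigned THEN priority_ship]. New: priority_ship.
Closure: {address_valid, backorder, carrier_assigned, insured, manifest_closed, packed, pick_ticket, priority_ship} — 8 facts.

8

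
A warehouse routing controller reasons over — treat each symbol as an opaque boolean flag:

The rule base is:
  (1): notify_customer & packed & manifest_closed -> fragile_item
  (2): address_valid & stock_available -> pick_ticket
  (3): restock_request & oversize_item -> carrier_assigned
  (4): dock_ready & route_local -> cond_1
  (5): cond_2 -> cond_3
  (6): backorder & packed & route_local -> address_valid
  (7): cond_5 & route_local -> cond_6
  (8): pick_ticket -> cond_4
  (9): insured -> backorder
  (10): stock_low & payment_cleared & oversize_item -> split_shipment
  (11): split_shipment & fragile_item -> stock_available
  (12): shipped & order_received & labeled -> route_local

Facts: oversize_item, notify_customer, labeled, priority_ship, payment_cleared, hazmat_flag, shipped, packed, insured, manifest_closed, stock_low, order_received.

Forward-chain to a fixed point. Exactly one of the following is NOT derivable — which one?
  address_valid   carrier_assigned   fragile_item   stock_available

Round 1 — (1), (9), (10), (12), derive fragile_item, backorder, split_shipment, route_local.
Round 2 — (6), (11), derive address_valid, stock_available.
Round 3 — (2), derive pick_ticket.
Round 4 — (8), derive cond_4.
Derived: address_valid (round 2), stock_available (round 2), fragile_item (round 1). carrier_assigned never appears in any round.

carrier_assigned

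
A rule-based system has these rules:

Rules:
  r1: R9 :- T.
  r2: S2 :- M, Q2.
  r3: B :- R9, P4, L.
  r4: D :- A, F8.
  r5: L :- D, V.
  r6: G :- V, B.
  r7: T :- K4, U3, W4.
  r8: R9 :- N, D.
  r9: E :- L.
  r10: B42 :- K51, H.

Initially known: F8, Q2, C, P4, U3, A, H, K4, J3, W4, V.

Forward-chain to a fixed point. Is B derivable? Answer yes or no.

Round 1: r4 [D :- A, F8.]; r7 [T :- K4, U3, W4.]. Adds D, T.
Round 2: r1 [R9 :- T.]; r5 [L :- D, V.]. Adds R9, L.
Round 3: r3 [B :- R9, P4, L.]; r9 [E :- L.]. Adds B, E.
Round 4: r6 [G :- V, B.]. Adds G.
B appears in round 3, so it is derivable.

yes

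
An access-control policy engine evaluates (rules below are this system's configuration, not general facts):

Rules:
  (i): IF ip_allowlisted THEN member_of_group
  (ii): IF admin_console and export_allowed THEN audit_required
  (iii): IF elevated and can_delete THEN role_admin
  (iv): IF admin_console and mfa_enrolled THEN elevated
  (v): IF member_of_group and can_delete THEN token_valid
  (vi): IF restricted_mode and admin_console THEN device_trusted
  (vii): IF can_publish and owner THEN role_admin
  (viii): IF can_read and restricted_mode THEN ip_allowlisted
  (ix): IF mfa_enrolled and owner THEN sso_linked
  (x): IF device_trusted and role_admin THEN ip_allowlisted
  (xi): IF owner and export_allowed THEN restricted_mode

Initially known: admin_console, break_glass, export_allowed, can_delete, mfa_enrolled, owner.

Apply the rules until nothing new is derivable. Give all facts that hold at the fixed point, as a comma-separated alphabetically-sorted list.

Round 1 fires (ii), (iv), (ix), (xi), giving audit_required, elevated, sso_linked, restricted_mode.
Round 2 fires (iii), (vi), giving role_admin, device_trusted.
Round 3 fires (x), giving ip_allowlisted.
Round 4 fires (i), giving member_of_group.
Round 5 fires (v), giving token_valid.

admin_console, audit_required, break_glass, can_delete, device_trusted, elevated, export_allowed, ip_allowlisted, member_of_group, mfa_enrolled, owner, restricted_mode, role_admin, sso_linked, token_valid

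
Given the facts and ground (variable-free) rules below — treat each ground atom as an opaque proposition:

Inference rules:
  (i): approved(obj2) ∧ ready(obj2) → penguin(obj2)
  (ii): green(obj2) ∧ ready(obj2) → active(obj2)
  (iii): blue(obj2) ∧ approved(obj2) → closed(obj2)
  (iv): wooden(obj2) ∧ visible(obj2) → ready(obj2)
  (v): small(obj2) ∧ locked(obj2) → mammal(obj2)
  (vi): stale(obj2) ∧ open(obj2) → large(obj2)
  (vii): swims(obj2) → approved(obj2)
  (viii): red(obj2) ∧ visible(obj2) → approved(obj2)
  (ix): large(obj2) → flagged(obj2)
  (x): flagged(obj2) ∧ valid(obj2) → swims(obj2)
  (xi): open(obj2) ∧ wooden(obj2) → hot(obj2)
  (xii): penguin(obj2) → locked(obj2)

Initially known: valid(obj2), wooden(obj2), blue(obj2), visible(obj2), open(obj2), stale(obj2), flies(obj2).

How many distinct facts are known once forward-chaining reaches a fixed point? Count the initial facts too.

Round 1 fires (iv), (vi), (xi), giving ready(obj2), large(obj2), hot(obj2).
Round 2 fires (ix), giving flagged(obj2).
Round 3 fires (x), giving swims(obj2).
Round 4 fires (vii), giving approved(obj2).
Round 5 fires (i), (iii), giving penguin(obj2), closed(obj2).
Round 6 fires (xii), giving locked(obj2).
Closure: {approved(obj2), blue(obj2), closed(obj2), flagged(obj2), flies(obj2), hot(obj2), large(obj2), locked(obj2), open(obj2), penguin(obj2), ready(obj2), stale(obj2), swims(obj2), valid(obj2), visible(obj2), wooden(obj2)} — 16 facts.

16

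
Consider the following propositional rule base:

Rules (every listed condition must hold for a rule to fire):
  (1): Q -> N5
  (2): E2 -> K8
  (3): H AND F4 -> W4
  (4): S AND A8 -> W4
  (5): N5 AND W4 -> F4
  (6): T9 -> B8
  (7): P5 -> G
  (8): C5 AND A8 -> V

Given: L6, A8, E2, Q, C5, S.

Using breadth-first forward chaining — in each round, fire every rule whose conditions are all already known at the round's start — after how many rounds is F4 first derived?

Round 1 fires (1), (2), (4), (8), giving N5, K8, W4, V.
Round 2 fires (5), giving F4.
F4 first appears in round 2.

2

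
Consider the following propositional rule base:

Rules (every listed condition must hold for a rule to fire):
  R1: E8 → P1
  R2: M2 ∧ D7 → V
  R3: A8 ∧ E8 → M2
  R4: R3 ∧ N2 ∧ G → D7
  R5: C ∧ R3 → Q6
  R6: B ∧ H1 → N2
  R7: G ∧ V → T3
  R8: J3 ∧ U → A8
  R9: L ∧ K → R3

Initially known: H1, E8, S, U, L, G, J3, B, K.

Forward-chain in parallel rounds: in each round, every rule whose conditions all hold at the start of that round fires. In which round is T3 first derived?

[1] R1 [E8 → P1]; R6 [B ∧ H1 → N2]; R8 [J3 ∧ U → A8]; R9 [L ∧ K → R3]. ⇒ new: P1, N2, A8, R3.
[2] R3 [A8 ∧ E8 → M2]; R4 [R3 ∧ N2 ∧ G → D7]. ⇒ new: M2, D7.
[3] R2 [M2 ∧ D7 → V]. ⇒ new: V.
[4] R7 [G ∧ V → T3]. ⇒ new: T3.
T3 first appears in round 4.

4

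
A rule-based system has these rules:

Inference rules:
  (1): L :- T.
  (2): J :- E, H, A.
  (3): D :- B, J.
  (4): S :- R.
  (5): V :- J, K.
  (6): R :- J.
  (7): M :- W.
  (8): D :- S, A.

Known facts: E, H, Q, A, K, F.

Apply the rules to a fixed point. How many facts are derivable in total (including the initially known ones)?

Round 1 — (2), derive J.
Round 2 — (5), (6), derive V, R.
Round 3 — (4), derive S.
Round 4 — (8), derive D.
Closure: {A, D, E, F, H, J, K, Q, R, S, V} — 11 facts.

11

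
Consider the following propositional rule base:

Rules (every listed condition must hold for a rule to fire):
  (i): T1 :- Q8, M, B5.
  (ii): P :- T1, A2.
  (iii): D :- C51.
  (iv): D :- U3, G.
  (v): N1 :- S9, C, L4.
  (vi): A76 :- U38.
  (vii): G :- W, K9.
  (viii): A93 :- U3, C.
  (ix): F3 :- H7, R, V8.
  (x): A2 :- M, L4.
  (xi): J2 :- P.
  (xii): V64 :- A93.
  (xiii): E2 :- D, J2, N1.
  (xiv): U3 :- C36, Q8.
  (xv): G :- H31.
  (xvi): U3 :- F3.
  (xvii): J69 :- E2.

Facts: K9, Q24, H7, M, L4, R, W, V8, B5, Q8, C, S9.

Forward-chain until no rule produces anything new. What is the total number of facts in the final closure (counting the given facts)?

Round 1 — (i), (v), (vii), (ix), (x), derive T1, N1, G, F3, A2.
Round 2 — (ii), (xvi), derive P, U3.
Round 3 — (iv), (viii), (xi), derive D, A93, J2.
Round 4 — (xii), (xiii), derive V64, E2.
Round 5 — (xvii), derive J69.
Closure: {A2, A93, B5, C, D, E2, F3, G, H7, J2, J69, K9, L4, M, N1, P, Q24, Q8, R, S9, T1, U3, V64, V8, W} — 25 facts.

25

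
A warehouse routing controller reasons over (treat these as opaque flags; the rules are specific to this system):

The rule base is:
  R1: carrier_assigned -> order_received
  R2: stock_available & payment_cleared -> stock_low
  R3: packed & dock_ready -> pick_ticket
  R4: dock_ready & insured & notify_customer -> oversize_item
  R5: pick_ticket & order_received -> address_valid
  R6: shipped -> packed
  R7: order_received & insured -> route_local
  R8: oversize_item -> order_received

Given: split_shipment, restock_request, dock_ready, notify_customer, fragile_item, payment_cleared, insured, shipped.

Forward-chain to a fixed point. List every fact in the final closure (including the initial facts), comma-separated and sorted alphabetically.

address_valid, dock_ready, fragile_item, insured, notify_customer, order_received, oversize_item, packed, payment_cleared, pick_ticket, restock_request, route_local, shipped, split_shipment

Round 1: R4 [dock_ready & insured & notify_customer -> oversize_item]; R6 [shipped -> packed]. New: oversize_item, packed.
Round 2: R3 [packed & dock_ready -> pick_ticket]; R8 [oversize_item -> order_received]. New: pick_ticket, order_received.
Round 3: R5 [pick_ticket & order_received -> address_valid]; R7 [order_received & insured -> route_local]. New: address_valid, route_local.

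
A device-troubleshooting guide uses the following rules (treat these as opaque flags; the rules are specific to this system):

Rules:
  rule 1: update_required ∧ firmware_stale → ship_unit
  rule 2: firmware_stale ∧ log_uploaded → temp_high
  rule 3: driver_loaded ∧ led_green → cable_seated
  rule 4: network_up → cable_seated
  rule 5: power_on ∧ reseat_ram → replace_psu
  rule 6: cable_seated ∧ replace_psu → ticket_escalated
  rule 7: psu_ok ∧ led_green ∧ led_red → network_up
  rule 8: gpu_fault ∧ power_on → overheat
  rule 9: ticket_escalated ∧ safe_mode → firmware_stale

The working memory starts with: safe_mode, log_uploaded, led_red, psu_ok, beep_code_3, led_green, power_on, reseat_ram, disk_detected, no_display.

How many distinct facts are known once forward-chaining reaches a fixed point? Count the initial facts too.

[1] rule 5 [power_on ∧ reseat_ram → replace_psu]; rule 7 [psu_ok ∧ led_green ∧ led_red → network_up]. ⇒ new: replace_psu, network_up.
[2] rule 4 [network_up → cable_seated]. ⇒ new: cable_seated.
[3] rule 6 [cable_seated ∧ replace_psu → ticket_escalated]. ⇒ new: ticket_escalated.
[4] rule 9 [ticket_escalated ∧ safe_mode → firmware_stale]. ⇒ new: firmware_stale.
[5] rule 2 [firmware_stale ∧ log_uploaded → temp_high]. ⇒ new: temp_high.
Closure: {beep_code_3, cable_seated, disk_detected, firmware_stale, led_green, led_red, log_uploaded, network_up, no_display, power_on, psu_ok, replace_psu, reseat_ram, safe_mode, temp_high, ticket_escalated} — 16 facts.

16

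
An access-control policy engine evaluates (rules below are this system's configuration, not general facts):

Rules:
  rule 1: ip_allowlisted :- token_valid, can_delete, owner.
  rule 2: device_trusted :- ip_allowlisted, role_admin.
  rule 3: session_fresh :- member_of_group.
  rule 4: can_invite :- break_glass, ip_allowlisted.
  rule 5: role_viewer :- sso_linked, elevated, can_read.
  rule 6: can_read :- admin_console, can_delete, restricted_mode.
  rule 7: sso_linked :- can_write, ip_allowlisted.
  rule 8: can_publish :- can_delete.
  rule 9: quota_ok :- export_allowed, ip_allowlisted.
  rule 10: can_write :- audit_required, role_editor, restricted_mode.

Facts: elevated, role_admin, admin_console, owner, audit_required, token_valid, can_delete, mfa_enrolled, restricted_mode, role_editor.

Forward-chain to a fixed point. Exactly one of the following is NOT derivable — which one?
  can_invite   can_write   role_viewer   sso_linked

Round 1 fires rule 1, rule 6, rule 8, rule 10, giving ip_allowlisted, can_read, can_publish, can_write.
Round 2 fires rule 2, rule 7, giving device_trusted, sso_linked.
Round 3 fires rule 5, giving role_viewer.
Derived: sso_linked (round 2), can_write (round 1), role_viewer (round 3). can_invite never appears in any round.

can_invite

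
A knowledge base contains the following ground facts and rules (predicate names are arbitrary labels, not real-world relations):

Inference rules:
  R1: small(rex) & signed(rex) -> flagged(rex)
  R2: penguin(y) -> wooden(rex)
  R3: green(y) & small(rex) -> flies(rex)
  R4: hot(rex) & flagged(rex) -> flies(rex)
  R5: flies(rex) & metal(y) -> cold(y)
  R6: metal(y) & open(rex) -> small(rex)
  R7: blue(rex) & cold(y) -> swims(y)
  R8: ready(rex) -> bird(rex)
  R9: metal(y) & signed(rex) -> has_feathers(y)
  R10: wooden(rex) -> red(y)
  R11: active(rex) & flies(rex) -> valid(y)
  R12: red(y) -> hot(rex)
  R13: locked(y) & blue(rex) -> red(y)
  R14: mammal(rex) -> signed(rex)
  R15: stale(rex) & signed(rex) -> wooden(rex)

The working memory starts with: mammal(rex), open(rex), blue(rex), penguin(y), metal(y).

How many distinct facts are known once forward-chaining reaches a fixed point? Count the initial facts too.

Round 1 — R2, R6, R14, derive wooden(rex), small(rex), signed(rex).
Round 2 — R1, R9, R10, derive flagged(rex), has_feathers(y), red(y).
Round 3 — R12, derive hot(rex).
Round 4 — R4, derive flies(rex).
Round 5 — R5, derive cold(y).
Round 6 — R7, derive swims(y).
Closure: {blue(rex), cold(y), flagged(rex), flies(rex), has_feathers(y), hot(rex), mammal(rex), metal(y), open(rex), penguin(y), red(y), signed(rex), small(rex), swims(y), wooden(rex)} — 15 facts.

15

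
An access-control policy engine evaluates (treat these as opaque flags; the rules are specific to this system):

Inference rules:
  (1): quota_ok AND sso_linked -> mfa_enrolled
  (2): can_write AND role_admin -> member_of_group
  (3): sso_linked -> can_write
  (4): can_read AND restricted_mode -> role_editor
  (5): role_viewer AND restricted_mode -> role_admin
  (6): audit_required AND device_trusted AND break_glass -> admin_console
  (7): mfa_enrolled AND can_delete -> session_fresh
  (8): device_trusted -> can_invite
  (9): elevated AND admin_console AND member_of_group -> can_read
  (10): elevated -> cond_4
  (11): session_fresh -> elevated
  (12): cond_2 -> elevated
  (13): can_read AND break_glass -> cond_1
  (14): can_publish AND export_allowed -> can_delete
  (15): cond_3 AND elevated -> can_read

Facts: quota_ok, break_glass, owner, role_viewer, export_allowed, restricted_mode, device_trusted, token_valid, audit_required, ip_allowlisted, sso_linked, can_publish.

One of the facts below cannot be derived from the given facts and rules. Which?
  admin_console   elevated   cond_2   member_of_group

cond_2

Round 1: (1) [quota_ok AND sso_linked -> mfa_enrolled]; (3) [sso_linked -> can_write]; (5) [role_viewer AND restricted_mode -> role_admin]; (6) [audit_required AND device_trusted AND break_glass -> admin_console]; (8) [device_trusted -> can_invite]; (14) [can_publish AND export_allowed -> can_delete]. Adds mfa_enrolled, can_write, role_admin, admin_console, can_invite, can_delete.
Round 2: (2) [can_write AND role_admin -> member_of_group]; (7) [mfa_enrolled AND can_delete -> session_fresh]. Adds member_of_group, session_fresh.
Round 3: (11) [session_fresh -> elevated]. Adds elevated.
Round 4: (9) [elevated AND admin_console AND member_of_group -> can_read]; (10) [elevated -> cond_4]. Adds can_read, cond_4.
Round 5: (4) [can_read AND restricted_mode -> role_editor]; (13) [can_read AND break_glass -> cond_1]. Adds role_editor, cond_1.
Derived: elevated (round 3), member_of_group (round 2), admin_console (round 1). cond_2 never appears in any round.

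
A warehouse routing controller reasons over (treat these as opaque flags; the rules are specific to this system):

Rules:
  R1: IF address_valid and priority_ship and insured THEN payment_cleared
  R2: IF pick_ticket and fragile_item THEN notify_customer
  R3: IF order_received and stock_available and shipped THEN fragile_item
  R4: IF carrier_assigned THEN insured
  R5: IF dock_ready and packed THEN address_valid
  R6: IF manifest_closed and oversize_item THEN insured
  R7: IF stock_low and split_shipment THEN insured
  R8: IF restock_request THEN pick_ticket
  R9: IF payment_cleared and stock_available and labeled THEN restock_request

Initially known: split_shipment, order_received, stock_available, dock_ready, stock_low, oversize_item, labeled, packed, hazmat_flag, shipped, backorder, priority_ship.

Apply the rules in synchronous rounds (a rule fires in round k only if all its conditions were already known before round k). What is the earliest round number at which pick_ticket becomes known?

4

Round 1 fires R3, R5, R7, giving fragile_item, address_valid, insured.
Round 2 fires R1, giving payment_cleared.
Round 3 fires R9, giving restock_request.
Round 4 fires R8, giving pick_ticket.
pick_ticket first appears in round 4.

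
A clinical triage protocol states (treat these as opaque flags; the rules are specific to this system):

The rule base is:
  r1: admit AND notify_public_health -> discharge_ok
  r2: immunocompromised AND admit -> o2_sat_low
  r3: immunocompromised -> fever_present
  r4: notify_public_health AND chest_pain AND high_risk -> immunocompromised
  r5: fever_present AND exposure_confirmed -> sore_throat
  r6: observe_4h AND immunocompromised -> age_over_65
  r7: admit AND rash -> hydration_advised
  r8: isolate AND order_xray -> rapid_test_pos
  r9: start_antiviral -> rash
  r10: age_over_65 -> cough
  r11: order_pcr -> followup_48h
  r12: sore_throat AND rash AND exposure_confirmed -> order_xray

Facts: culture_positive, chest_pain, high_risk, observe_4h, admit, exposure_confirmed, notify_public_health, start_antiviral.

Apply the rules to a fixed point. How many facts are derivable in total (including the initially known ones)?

18

Round 1: r1 [admit AND notify_public_health -> discharge_ok]; r4 [notify_public_health AND chest_pain AND high_risk -> immunocompromised]; r9 [start_antiviral -> rash]. New: discharge_ok, immunocompromised, rash.
Round 2: r2 [immunocompromised AND admit -> o2_sat_low]; r3 [immunocompromised -> fever_present]; r6 [observe_4h AND immunocompromised -> age_over_65]; r7 [admit AND rash -> hydration_advised]. New: o2_sat_low, fever_present, age_over_65, hydration_advised.
Round 3: r5 [fever_present AND exposure_confirmed -> sore_throat]; r10 [age_over_65 -> cough]. New: sore_throat, cough.
Round 4: r12 [sore_throat AND rash AND exposure_confirmed -> order_xray]. New: order_xray.
Closure: {admit, age_over_65, chest_pain, cough, culture_positive, discharge_ok, exposure_confirmed, fever_present, high_risk, hydration_advised, immunocompromised, notify_public_health, o2_sat_low, observe_4h, order_xray, rash, sore_throat, start_antiviral} — 18 facts.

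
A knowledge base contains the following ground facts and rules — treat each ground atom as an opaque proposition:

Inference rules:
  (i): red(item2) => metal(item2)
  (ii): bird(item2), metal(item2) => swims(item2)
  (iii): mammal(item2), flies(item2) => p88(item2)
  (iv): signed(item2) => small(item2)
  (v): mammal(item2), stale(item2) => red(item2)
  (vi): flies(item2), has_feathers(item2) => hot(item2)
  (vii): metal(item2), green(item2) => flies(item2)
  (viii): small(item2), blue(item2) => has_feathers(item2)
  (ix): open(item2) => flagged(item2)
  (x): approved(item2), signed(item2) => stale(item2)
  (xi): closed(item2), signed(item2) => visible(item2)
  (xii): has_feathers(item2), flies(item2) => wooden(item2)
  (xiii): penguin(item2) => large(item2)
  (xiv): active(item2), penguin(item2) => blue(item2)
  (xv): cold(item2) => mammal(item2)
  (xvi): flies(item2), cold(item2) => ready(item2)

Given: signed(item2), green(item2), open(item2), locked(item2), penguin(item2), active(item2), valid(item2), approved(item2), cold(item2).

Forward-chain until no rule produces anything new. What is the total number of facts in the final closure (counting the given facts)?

Round 1 — (iv), (ix), (x), (xiii), (xiv), (xv), derive small(item2), flagged(item2), stale(item2), large(item2), blue(item2), mammal(item2).
Round 2 — (v), (viii), derive red(item2), has_feathers(item2).
Round 3 — (i), derive metal(item2).
Round 4 — (vii), derive flies(item2).
Round 5 — (iii), (vi), (xii), (xvi), derive p88(item2), hot(item2), wooden(item2), ready(item2).
Closure: {active(item2), approved(item2), blue(item2), cold(item2), flagged(item2), flies(item2), green(item2), has_feathers(item2), hot(item2), large(item2), locked(item2), mammal(item2), metal(item2), open(item2), p88(item2), penguin(item2), ready(item2), red(item2), signed(item2), small(item2), stale(item2), valid(item2), wooden(item2)} — 23 facts.

23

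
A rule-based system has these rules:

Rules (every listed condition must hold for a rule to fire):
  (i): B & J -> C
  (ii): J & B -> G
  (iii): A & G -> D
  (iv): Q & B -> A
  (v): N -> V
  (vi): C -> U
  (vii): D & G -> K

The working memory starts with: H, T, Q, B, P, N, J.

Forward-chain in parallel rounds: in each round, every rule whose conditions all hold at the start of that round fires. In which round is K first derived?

3

Round 1: (i) [B & J -> C]; (ii) [J & B -> G]; (iv) [Q & B -> A]; (v) [N -> V]. Adds C, G, A, V.
Round 2: (iii) [A & G -> D]; (vi) [C -> U]. Adds D, U.
Round 3: (vii) [D & G -> K]. Adds K.
K first appears in round 3.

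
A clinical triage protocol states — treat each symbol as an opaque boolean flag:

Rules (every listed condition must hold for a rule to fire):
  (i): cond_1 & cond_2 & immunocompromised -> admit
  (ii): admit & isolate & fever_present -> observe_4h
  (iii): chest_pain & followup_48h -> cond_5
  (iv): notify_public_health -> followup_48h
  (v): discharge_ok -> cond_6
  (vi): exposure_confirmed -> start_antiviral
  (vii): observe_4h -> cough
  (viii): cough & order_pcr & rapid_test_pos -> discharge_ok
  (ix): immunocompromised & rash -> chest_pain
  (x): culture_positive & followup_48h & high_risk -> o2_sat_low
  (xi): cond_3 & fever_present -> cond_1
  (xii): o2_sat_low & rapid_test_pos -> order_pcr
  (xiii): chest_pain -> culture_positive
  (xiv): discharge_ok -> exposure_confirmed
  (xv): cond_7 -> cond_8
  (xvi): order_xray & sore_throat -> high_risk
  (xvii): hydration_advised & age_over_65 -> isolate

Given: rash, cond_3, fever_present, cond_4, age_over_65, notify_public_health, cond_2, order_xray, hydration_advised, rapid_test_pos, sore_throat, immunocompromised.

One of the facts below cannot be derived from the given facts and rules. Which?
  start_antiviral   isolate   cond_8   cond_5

cond_8

[1] (iv) [notify_public_health -> followup_48h]; (ix) [immunocompromised & rash -> chest_pain]; (xi) [cond_3 & fever_present -> cond_1]; (xvi) [order_xray & sore_throat -> high_risk]; (xvii) [hydration_advised & age_over_65 -> isolate]. ⇒ new: followup_48h, chest_pain, cond_1, high_risk, isolate.
[2] (i) [cond_1 & cond_2 & immunocompromised -> admit]; (iii) [chest_pain & followup_48h -> cond_5]; (xiii) [chest_pain -> culture_positive]. ⇒ new: admit, cond_5, culture_positive.
[3] (ii) [admit & isolate & fever_present -> observe_4h]; (x) [culture_positive & followup_48h & high_risk -> o2_sat_low]. ⇒ new: observe_4h, o2_sat_low.
[4] (vii) [observe_4h -> cough]; (xii) [o2_sat_low & rapid_test_pos -> order_pcr]. ⇒ new: cough, order_pcr.
[5] (viii) [cough & order_pcr & rapid_test_pos -> discharge_ok]. ⇒ new: discharge_ok.
[6] (v) [discharge_ok -> cond_6]; (xiv) [discharge_ok -> exposure_confirmed]. ⇒ new: cond_6, exposure_confirmed.
[7] (vi) [exposure_confirmed -> start_antiviral]. ⇒ new: start_antiviral.
Derived: start_antiviral (round 7), isolate (round 1), cond_5 (round 2). cond_8 never appears in any round.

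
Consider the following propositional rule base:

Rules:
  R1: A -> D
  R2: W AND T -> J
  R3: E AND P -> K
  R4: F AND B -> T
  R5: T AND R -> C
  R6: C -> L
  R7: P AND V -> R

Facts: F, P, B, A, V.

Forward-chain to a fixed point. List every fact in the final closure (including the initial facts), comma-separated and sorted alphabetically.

A, B, C, D, F, L, P, R, T, V

Round 1: R1 [A -> D]; R4 [F AND B -> T]; R7 [P AND V -> R]. Adds D, T, R.
Round 2: R5 [T AND R -> C]. Adds C.
Round 3: R6 [C -> L]. Adds L.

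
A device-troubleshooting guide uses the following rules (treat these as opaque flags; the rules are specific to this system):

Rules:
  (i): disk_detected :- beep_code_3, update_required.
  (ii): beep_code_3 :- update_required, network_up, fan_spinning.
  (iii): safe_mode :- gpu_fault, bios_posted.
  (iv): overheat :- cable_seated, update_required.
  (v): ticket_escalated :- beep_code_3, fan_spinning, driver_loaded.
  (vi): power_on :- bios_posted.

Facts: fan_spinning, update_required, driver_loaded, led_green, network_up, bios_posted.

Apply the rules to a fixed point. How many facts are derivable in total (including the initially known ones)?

Round 1 fires (ii), (vi), giving beep_code_3, power_on.
Round 2 fires (i), (v), giving disk_detected, ticket_escalated.
Closure: {beep_code_3, bios_posted, disk_detected, driver_loaded, fan_spinning, led_green, network_up, power_on, ticket_escalated, update_required} — 10 facts.

10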